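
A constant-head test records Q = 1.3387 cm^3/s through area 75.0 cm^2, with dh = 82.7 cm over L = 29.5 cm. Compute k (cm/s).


Compute hydraulic gradient:
i = dh / L = 82.7 / 29.5 = 2.80339
Then apply Darcy's law:
k = Q / (A * i)
k = 1.3387 / (75.0 * 2.80339)
k = 1.3387 / 210.254
k = 0.006367 cm/s


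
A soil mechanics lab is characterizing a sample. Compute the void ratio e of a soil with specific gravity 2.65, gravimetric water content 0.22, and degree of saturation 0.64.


Using the relation e = Gs * w / S
e = 2.65 * 0.22 / 0.64
e = 0.9109


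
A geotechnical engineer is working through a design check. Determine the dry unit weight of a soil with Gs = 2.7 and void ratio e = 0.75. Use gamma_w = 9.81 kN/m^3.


Using gamma_d = Gs * gamma_w / (1 + e)
gamma_d = 2.7 * 9.81 / (1 + 0.75)
gamma_d = 2.7 * 9.81 / 1.75
gamma_d = 15.135 kN/m^3


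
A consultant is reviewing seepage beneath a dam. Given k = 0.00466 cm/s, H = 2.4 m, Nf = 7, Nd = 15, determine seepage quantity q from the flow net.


Convert k to m/s for unit consistency with H:
k = 0.00466 cm/s = 0.00466 / 100 m/s = 4.66e-05 m/s
Using q = k * H * Nf / Nd
Nf / Nd = 7 / 15 = 0.4667
q = 4.66e-05 * 2.4 * 0.4667
q = 5.219e-05 m^3/s per m


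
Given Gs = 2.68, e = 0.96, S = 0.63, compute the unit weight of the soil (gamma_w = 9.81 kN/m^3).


Result: 16.441 kN/m^3

Derivation:
Using gamma = gamma_w * (Gs + S*e) / (1 + e)
Numerator: Gs + S*e = 2.68 + 0.63*0.96 = 3.2848
Denominator: 1 + e = 1 + 0.96 = 1.96
gamma = 9.81 * 3.2848 / 1.96
gamma = 16.441 kN/m^3


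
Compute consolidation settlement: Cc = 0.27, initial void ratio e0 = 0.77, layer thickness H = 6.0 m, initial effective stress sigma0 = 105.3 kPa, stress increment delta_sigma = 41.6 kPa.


Using Sc = Cc * H / (1 + e0) * log10((sigma0 + delta_sigma) / sigma0)
Stress ratio = (105.3 + 41.6) / 105.3 = 1.39506
log10(1.39506) = 0.144593
Cc * H / (1 + e0) = 0.27 * 6.0 / (1 + 0.77) = 0.915254
Sc = 0.915254 * 0.144593
Sc = 0.1323 m


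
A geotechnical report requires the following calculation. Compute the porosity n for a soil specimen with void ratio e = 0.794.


Result: 0.4426

Derivation:
Using the relation n = e / (1 + e)
n = 0.794 / (1 + 0.794)
n = 0.794 / 1.794
n = 0.4426


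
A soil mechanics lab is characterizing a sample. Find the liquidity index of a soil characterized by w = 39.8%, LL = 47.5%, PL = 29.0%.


Result: 0.584

Derivation:
First compute the plasticity index:
PI = LL - PL = 47.5 - 29.0 = 18.5
Then compute the liquidity index:
LI = (w - PL) / PI
LI = (39.8 - 29.0) / 18.5
LI = 0.584


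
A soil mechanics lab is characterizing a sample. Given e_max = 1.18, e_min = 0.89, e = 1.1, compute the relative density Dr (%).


Using Dr = (e_max - e) / (e_max - e_min) * 100
e_max - e = 1.18 - 1.1 = 0.08
e_max - e_min = 1.18 - 0.89 = 0.29
Dr = 0.08 / 0.29 * 100
Dr = 27.59 %


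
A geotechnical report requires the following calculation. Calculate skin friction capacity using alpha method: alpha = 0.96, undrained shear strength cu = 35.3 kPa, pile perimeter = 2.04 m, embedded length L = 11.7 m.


Using Qs = alpha * cu * perimeter * L
Qs = 0.96 * 35.3 * 2.04 * 11.7
Qs = 808.84 kN


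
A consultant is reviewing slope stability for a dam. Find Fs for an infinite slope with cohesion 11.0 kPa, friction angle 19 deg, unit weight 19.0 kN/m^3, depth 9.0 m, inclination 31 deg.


Using Fs = c / (gamma*H*sin(beta)*cos(beta)) + tan(phi)/tan(beta)
Cohesion contribution = 11.0 / (19.0*9.0*sin(31)*cos(31))
Cohesion contribution = 0.145711
Friction contribution = tan(19)/tan(31) = 0.573057
Fs = 0.145711 + 0.573057
Fs = 0.719


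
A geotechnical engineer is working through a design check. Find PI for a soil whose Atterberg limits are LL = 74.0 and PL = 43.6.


Using PI = LL - PL
PI = 74.0 - 43.6
PI = 30.4


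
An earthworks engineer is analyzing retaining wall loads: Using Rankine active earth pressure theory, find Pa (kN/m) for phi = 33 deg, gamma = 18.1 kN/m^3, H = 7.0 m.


Compute active earth pressure coefficient:
Ka = tan^2(45 - phi/2) = tan^2(28.5) = 0.294801
Compute active force:
Pa = 0.5 * Ka * gamma * H^2
Pa = 0.5 * 0.294801 * 18.1 * 7.0^2
Pa = 130.73 kN/m


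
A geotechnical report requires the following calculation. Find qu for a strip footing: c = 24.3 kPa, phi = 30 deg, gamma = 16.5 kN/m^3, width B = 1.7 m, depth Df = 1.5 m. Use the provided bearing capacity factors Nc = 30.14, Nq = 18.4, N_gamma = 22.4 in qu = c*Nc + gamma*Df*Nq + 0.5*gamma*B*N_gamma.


Result: 1501.96 kPa

Derivation:
Compute qu = c*Nc + gamma*Df*Nq + 0.5*gamma*B*N_gamma
Term 1: 24.3 * 30.14 = 732.402
Term 2: 16.5 * 1.5 * 18.4 = 455.4
Term 3: 0.5 * 16.5 * 1.7 * 22.4 = 314.16
qu = 732.402 + 455.4 + 314.16
qu = 1501.96 kPa


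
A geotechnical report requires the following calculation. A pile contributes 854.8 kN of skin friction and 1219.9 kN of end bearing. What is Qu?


Using Qu = Qf + Qb
Qu = 854.8 + 1219.9
Qu = 2074.7 kN


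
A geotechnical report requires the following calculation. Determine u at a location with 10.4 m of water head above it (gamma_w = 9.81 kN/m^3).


Using u = gamma_w * h_w
u = 9.81 * 10.4
u = 102.02 kPa


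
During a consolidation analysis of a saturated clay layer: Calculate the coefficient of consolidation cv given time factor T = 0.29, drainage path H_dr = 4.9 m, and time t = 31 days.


Using cv = T * H_dr^2 / t
H_dr^2 = 4.9^2 = 24.01
cv = 0.29 * 24.01 / 31
cv = 0.22461 m^2/day


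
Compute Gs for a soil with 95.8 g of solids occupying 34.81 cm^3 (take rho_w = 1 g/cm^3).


Result: 2.752

Derivation:
Using Gs = m_s / (V_s * rho_w)
Since rho_w = 1 g/cm^3:
Gs = 95.8 / 34.81
Gs = 2.752


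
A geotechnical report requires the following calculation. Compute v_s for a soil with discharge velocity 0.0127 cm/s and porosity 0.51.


Using v_s = v_d / n
v_s = 0.0127 / 0.51
v_s = 0.0249 cm/s


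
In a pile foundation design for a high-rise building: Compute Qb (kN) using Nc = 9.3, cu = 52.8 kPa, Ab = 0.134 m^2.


Result: 65.8 kN

Derivation:
Using Qb = Nc * cu * Ab
Qb = 9.3 * 52.8 * 0.134
Qb = 65.8 kN


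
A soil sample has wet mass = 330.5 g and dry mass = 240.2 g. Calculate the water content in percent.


Result: 37.59 %

Derivation:
Using w = (m_wet - m_dry) / m_dry * 100
m_wet - m_dry = 330.5 - 240.2 = 90.3 g
w = 90.3 / 240.2 * 100
w = 37.59 %


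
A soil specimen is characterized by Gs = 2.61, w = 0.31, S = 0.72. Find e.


Using the relation e = Gs * w / S
e = 2.61 * 0.31 / 0.72
e = 1.1238


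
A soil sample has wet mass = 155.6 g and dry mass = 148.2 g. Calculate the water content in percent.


Using w = (m_wet - m_dry) / m_dry * 100
m_wet - m_dry = 155.6 - 148.2 = 7.4 g
w = 7.4 / 148.2 * 100
w = 4.99 %


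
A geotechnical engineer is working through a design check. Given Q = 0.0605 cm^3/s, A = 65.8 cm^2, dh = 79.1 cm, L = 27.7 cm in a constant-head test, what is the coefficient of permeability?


Compute hydraulic gradient:
i = dh / L = 79.1 / 27.7 = 2.8556
Then apply Darcy's law:
k = Q / (A * i)
k = 0.0605 / (65.8 * 2.8556)
k = 0.0605 / 187.898
k = 0.000322 cm/s


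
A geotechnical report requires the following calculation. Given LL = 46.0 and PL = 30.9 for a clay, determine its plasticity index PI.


Using PI = LL - PL
PI = 46.0 - 30.9
PI = 15.1


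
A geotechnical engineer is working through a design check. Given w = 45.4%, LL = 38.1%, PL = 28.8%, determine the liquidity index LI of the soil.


First compute the plasticity index:
PI = LL - PL = 38.1 - 28.8 = 9.3
Then compute the liquidity index:
LI = (w - PL) / PI
LI = (45.4 - 28.8) / 9.3
LI = 1.785


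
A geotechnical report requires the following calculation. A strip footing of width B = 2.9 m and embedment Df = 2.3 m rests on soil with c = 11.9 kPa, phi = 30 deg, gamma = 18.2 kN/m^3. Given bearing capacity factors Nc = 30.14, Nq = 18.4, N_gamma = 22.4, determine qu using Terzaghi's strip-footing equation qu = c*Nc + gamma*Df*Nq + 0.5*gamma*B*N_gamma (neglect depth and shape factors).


Result: 1720.03 kPa

Derivation:
Compute qu = c*Nc + gamma*Df*Nq + 0.5*gamma*B*N_gamma
Term 1: 11.9 * 30.14 = 358.666
Term 2: 18.2 * 2.3 * 18.4 = 770.224
Term 3: 0.5 * 18.2 * 2.9 * 22.4 = 591.136
qu = 358.666 + 770.224 + 591.136
qu = 1720.03 kPa


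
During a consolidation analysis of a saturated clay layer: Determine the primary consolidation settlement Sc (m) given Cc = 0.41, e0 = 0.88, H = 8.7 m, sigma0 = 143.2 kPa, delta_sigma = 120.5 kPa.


Using Sc = Cc * H / (1 + e0) * log10((sigma0 + delta_sigma) / sigma0)
Stress ratio = (143.2 + 120.5) / 143.2 = 1.84148
log10(1.84148) = 0.265167
Cc * H / (1 + e0) = 0.41 * 8.7 / (1 + 0.88) = 1.89734
Sc = 1.89734 * 0.265167
Sc = 0.5031 m


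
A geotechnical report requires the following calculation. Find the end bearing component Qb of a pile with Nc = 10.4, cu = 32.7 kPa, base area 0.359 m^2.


Result: 122.09 kN

Derivation:
Using Qb = Nc * cu * Ab
Qb = 10.4 * 32.7 * 0.359
Qb = 122.09 kN


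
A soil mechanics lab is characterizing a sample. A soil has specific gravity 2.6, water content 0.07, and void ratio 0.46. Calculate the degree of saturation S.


Using S = Gs * w / e
S = 2.6 * 0.07 / 0.46
S = 0.3957


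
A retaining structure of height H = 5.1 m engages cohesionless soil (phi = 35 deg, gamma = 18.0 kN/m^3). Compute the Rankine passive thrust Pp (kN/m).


Compute passive earth pressure coefficient:
Kp = tan^2(45 + phi/2) = tan^2(62.5) = 3.690172
Compute passive force:
Pp = 0.5 * Kp * gamma * H^2
Pp = 0.5 * 3.690172 * 18.0 * 5.1^2
Pp = 863.83 kN/m


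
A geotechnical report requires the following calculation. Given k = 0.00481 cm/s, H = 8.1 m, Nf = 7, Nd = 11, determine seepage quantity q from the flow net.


Result: 0.0002479 m^3/s per m

Derivation:
Convert k to m/s for unit consistency with H:
k = 0.00481 cm/s = 0.00481 / 100 m/s = 4.81e-05 m/s
Using q = k * H * Nf / Nd
Nf / Nd = 7 / 11 = 0.6364
q = 4.81e-05 * 8.1 * 0.6364
q = 0.0002479 m^3/s per m


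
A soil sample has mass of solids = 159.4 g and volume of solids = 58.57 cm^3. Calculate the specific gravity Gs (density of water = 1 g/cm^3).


Using Gs = m_s / (V_s * rho_w)
Since rho_w = 1 g/cm^3:
Gs = 159.4 / 58.57
Gs = 2.722


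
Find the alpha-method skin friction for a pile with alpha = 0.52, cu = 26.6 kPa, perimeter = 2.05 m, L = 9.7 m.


Using Qs = alpha * cu * perimeter * L
Qs = 0.52 * 26.6 * 2.05 * 9.7
Qs = 275.05 kN


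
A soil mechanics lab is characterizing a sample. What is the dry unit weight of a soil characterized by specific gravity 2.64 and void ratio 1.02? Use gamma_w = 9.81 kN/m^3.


Using gamma_d = Gs * gamma_w / (1 + e)
gamma_d = 2.64 * 9.81 / (1 + 1.02)
gamma_d = 2.64 * 9.81 / 2.02
gamma_d = 12.821 kN/m^3


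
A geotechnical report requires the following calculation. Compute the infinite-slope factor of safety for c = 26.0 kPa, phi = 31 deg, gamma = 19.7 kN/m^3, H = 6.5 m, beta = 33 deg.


Using Fs = c / (gamma*H*sin(beta)*cos(beta)) + tan(phi)/tan(beta)
Cohesion contribution = 26.0 / (19.7*6.5*sin(33)*cos(33))
Cohesion contribution = 0.444522
Friction contribution = tan(31)/tan(33) = 0.925244
Fs = 0.444522 + 0.925244
Fs = 1.37


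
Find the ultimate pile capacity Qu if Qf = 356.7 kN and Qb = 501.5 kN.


Using Qu = Qf + Qb
Qu = 356.7 + 501.5
Qu = 858.2 kN


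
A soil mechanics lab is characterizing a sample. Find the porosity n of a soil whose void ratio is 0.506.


Result: 0.336

Derivation:
Using the relation n = e / (1 + e)
n = 0.506 / (1 + 0.506)
n = 0.506 / 1.506
n = 0.336


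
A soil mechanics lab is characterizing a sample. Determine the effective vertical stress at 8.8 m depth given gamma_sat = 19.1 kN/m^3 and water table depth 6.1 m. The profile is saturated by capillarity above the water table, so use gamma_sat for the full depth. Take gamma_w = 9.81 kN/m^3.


Total stress = gamma_sat * depth
sigma = 19.1 * 8.8 = 168.08 kPa
Pore water pressure u = gamma_w * (depth - d_wt)
u = 9.81 * (8.8 - 6.1) = 26.487 kPa
Effective stress = sigma - u
sigma' = 168.08 - 26.487 = 141.59 kPa


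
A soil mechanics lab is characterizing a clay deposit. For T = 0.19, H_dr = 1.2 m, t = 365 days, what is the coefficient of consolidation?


Result: 0.00075 m^2/day

Derivation:
Using cv = T * H_dr^2 / t
H_dr^2 = 1.2^2 = 1.44
cv = 0.19 * 1.44 / 365
cv = 0.00075 m^2/day


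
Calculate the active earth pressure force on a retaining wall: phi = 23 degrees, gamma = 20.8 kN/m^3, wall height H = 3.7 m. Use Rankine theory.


Compute active earth pressure coefficient:
Ka = tan^2(45 - phi/2) = tan^2(33.5) = 0.438092
Compute active force:
Pa = 0.5 * Ka * gamma * H^2
Pa = 0.5 * 0.438092 * 20.8 * 3.7^2
Pa = 62.37 kN/m


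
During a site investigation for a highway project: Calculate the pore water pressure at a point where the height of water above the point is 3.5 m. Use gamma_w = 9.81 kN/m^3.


Using u = gamma_w * h_w
u = 9.81 * 3.5
u = 34.34 kPa


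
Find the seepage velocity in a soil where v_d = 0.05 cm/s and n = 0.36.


Result: 0.13889 cm/s

Derivation:
Using v_s = v_d / n
v_s = 0.05 / 0.36
v_s = 0.13889 cm/s


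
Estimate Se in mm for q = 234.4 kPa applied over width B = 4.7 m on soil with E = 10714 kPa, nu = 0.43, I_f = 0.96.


Using Se = q * B * (1 - nu^2) * I_f / E
1 - nu^2 = 1 - 0.43^2 = 0.8151
Se = 234.4 * 4.7 * 0.8151 * 0.96 / 10714
Se = 0.080461 m
Convert to mm: Se = 0.080461 * 1000 = 80.461 mm


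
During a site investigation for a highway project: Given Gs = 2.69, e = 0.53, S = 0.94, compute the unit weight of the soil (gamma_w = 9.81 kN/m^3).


Using gamma = gamma_w * (Gs + S*e) / (1 + e)
Numerator: Gs + S*e = 2.69 + 0.94*0.53 = 3.1882
Denominator: 1 + e = 1 + 0.53 = 1.53
gamma = 9.81 * 3.1882 / 1.53
gamma = 20.442 kN/m^3


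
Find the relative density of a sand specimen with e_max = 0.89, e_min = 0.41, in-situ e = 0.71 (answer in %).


Result: 37.5 %

Derivation:
Using Dr = (e_max - e) / (e_max - e_min) * 100
e_max - e = 0.89 - 0.71 = 0.18
e_max - e_min = 0.89 - 0.41 = 0.48
Dr = 0.18 / 0.48 * 100
Dr = 37.5 %


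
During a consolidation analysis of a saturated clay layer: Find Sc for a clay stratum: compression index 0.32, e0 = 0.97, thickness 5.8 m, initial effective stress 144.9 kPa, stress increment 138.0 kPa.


Result: 0.2738 m

Derivation:
Using Sc = Cc * H / (1 + e0) * log10((sigma0 + delta_sigma) / sigma0)
Stress ratio = (144.9 + 138.0) / 144.9 = 1.95238
log10(1.95238) = 0.290565
Cc * H / (1 + e0) = 0.32 * 5.8 / (1 + 0.97) = 0.942132
Sc = 0.942132 * 0.290565
Sc = 0.2738 m


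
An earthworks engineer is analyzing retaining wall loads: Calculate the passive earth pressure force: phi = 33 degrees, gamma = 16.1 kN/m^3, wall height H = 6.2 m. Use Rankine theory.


Compute passive earth pressure coefficient:
Kp = tan^2(45 + phi/2) = tan^2(61.5) = 3.39212
Compute passive force:
Pp = 0.5 * Kp * gamma * H^2
Pp = 0.5 * 3.39212 * 16.1 * 6.2^2
Pp = 1049.66 kN/m


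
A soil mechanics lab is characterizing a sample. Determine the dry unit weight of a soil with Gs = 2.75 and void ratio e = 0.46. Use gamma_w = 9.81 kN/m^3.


Using gamma_d = Gs * gamma_w / (1 + e)
gamma_d = 2.75 * 9.81 / (1 + 0.46)
gamma_d = 2.75 * 9.81 / 1.46
gamma_d = 18.478 kN/m^3


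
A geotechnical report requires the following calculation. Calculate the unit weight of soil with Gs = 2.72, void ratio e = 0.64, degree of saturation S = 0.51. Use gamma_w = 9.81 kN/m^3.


Using gamma = gamma_w * (Gs + S*e) / (1 + e)
Numerator: Gs + S*e = 2.72 + 0.51*0.64 = 3.0464
Denominator: 1 + e = 1 + 0.64 = 1.64
gamma = 9.81 * 3.0464 / 1.64
gamma = 18.223 kN/m^3


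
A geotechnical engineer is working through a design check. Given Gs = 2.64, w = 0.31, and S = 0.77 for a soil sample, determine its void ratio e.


Using the relation e = Gs * w / S
e = 2.64 * 0.31 / 0.77
e = 1.0629


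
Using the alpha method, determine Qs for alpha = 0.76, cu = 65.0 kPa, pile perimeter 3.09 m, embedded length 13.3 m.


Using Qs = alpha * cu * perimeter * L
Qs = 0.76 * 65.0 * 3.09 * 13.3
Qs = 2030.19 kN


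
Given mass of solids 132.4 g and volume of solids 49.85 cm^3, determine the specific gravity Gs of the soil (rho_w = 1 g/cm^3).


Result: 2.656

Derivation:
Using Gs = m_s / (V_s * rho_w)
Since rho_w = 1 g/cm^3:
Gs = 132.4 / 49.85
Gs = 2.656


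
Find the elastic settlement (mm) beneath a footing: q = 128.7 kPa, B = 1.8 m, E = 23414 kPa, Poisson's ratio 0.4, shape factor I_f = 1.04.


Using Se = q * B * (1 - nu^2) * I_f / E
1 - nu^2 = 1 - 0.4^2 = 0.84
Se = 128.7 * 1.8 * 0.84 * 1.04 / 23414
Se = 0.008643 m
Convert to mm: Se = 0.008643 * 1000 = 8.643 mm


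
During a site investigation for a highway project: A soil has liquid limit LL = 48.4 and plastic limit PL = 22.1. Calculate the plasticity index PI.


Result: 26.3

Derivation:
Using PI = LL - PL
PI = 48.4 - 22.1
PI = 26.3


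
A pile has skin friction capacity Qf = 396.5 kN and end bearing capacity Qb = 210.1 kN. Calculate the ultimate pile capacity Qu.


Result: 606.6 kN

Derivation:
Using Qu = Qf + Qb
Qu = 396.5 + 210.1
Qu = 606.6 kN


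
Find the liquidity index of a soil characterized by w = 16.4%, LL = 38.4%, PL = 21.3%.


First compute the plasticity index:
PI = LL - PL = 38.4 - 21.3 = 17.1
Then compute the liquidity index:
LI = (w - PL) / PI
LI = (16.4 - 21.3) / 17.1
LI = -0.287


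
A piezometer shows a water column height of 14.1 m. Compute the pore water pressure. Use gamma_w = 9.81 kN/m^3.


Using u = gamma_w * h_w
u = 9.81 * 14.1
u = 138.32 kPa


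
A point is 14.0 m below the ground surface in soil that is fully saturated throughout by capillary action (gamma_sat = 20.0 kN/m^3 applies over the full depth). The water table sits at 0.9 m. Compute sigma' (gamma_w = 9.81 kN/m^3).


Total stress = gamma_sat * depth
sigma = 20.0 * 14.0 = 280.0 kPa
Pore water pressure u = gamma_w * (depth - d_wt)
u = 9.81 * (14.0 - 0.9) = 128.511 kPa
Effective stress = sigma - u
sigma' = 280.0 - 128.511 = 151.49 kPa


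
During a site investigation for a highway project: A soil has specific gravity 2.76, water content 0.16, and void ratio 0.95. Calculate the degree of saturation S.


Using S = Gs * w / e
S = 2.76 * 0.16 / 0.95
S = 0.4648


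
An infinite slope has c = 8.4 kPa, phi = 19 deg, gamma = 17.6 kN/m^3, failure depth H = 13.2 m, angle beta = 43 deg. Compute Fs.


Result: 0.442

Derivation:
Using Fs = c / (gamma*H*sin(beta)*cos(beta)) + tan(phi)/tan(beta)
Cohesion contribution = 8.4 / (17.6*13.2*sin(43)*cos(43))
Cohesion contribution = 0.0724906
Friction contribution = tan(19)/tan(43) = 0.369246
Fs = 0.0724906 + 0.369246
Fs = 0.442


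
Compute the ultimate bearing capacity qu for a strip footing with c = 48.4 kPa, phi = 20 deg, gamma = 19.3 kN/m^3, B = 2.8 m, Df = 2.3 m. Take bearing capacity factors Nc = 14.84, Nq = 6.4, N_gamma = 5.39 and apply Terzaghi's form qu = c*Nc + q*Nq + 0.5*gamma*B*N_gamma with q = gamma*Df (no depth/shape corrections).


Result: 1147.99 kPa

Derivation:
Compute qu = c*Nc + gamma*Df*Nq + 0.5*gamma*B*N_gamma
Term 1: 48.4 * 14.84 = 718.256
Term 2: 19.3 * 2.3 * 6.4 = 284.096
Term 3: 0.5 * 19.3 * 2.8 * 5.39 = 145.6378
qu = 718.256 + 284.096 + 145.6378
qu = 1147.99 kPa


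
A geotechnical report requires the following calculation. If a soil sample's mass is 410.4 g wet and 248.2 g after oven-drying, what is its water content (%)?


Using w = (m_wet - m_dry) / m_dry * 100
m_wet - m_dry = 410.4 - 248.2 = 162.2 g
w = 162.2 / 248.2 * 100
w = 65.35 %


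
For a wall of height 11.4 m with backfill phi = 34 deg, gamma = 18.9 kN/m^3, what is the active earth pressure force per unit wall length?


Compute active earth pressure coefficient:
Ka = tan^2(45 - phi/2) = tan^2(28.0) = 0.282715
Compute active force:
Pa = 0.5 * Ka * gamma * H^2
Pa = 0.5 * 0.282715 * 18.9 * 11.4^2
Pa = 347.21 kN/m


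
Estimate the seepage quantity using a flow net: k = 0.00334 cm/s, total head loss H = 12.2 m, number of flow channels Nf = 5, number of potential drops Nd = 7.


Convert k to m/s for unit consistency with H:
k = 0.00334 cm/s = 0.00334 / 100 m/s = 3.34e-05 m/s
Using q = k * H * Nf / Nd
Nf / Nd = 5 / 7 = 0.7143
q = 3.34e-05 * 12.2 * 0.7143
q = 0.0002911 m^3/s per m


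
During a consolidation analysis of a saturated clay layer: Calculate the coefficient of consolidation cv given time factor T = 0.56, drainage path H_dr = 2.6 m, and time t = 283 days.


Result: 0.01338 m^2/day

Derivation:
Using cv = T * H_dr^2 / t
H_dr^2 = 2.6^2 = 6.76
cv = 0.56 * 6.76 / 283
cv = 0.01338 m^2/day


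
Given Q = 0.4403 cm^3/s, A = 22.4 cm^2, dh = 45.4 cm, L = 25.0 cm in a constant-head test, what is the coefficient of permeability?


Result: 0.010824 cm/s

Derivation:
Compute hydraulic gradient:
i = dh / L = 45.4 / 25.0 = 1.816
Then apply Darcy's law:
k = Q / (A * i)
k = 0.4403 / (22.4 * 1.816)
k = 0.4403 / 40.6784
k = 0.010824 cm/s


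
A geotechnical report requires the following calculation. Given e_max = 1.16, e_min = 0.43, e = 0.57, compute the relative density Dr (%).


Result: 80.82 %

Derivation:
Using Dr = (e_max - e) / (e_max - e_min) * 100
e_max - e = 1.16 - 0.57 = 0.59
e_max - e_min = 1.16 - 0.43 = 0.73
Dr = 0.59 / 0.73 * 100
Dr = 80.82 %


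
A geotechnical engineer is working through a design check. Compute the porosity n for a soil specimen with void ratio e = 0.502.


Using the relation n = e / (1 + e)
n = 0.502 / (1 + 0.502)
n = 0.502 / 1.502
n = 0.3342


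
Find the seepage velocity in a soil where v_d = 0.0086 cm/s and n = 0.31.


Result: 0.02774 cm/s

Derivation:
Using v_s = v_d / n
v_s = 0.0086 / 0.31
v_s = 0.02774 cm/s


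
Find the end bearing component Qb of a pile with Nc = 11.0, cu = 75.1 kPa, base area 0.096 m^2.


Using Qb = Nc * cu * Ab
Qb = 11.0 * 75.1 * 0.096
Qb = 79.31 kN


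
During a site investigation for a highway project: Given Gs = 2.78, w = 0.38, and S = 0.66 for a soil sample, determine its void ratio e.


Result: 1.6006

Derivation:
Using the relation e = Gs * w / S
e = 2.78 * 0.38 / 0.66
e = 1.6006


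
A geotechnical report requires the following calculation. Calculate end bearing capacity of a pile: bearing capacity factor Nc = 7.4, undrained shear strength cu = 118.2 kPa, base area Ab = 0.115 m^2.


Using Qb = Nc * cu * Ab
Qb = 7.4 * 118.2 * 0.115
Qb = 100.59 kN


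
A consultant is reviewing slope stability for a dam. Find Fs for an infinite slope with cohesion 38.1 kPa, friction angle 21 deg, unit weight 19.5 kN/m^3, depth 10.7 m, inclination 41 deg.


Using Fs = c / (gamma*H*sin(beta)*cos(beta)) + tan(phi)/tan(beta)
Cohesion contribution = 38.1 / (19.5*10.7*sin(41)*cos(41))
Cohesion contribution = 0.368794
Friction contribution = tan(21)/tan(41) = 0.441585
Fs = 0.368794 + 0.441585
Fs = 0.81


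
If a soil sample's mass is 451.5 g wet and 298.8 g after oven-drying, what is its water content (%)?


Using w = (m_wet - m_dry) / m_dry * 100
m_wet - m_dry = 451.5 - 298.8 = 152.7 g
w = 152.7 / 298.8 * 100
w = 51.1 %


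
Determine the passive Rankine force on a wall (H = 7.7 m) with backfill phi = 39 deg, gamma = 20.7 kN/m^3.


Compute passive earth pressure coefficient:
Kp = tan^2(45 + phi/2) = tan^2(64.5) = 4.395495
Compute passive force:
Pp = 0.5 * Kp * gamma * H^2
Pp = 0.5 * 4.395495 * 20.7 * 7.7^2
Pp = 2697.3 kN/m


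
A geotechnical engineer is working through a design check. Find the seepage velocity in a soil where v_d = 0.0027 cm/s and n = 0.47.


Result: 0.00574 cm/s

Derivation:
Using v_s = v_d / n
v_s = 0.0027 / 0.47
v_s = 0.00574 cm/s


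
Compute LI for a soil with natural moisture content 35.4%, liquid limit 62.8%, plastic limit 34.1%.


Result: 0.045

Derivation:
First compute the plasticity index:
PI = LL - PL = 62.8 - 34.1 = 28.7
Then compute the liquidity index:
LI = (w - PL) / PI
LI = (35.4 - 34.1) / 28.7
LI = 0.045


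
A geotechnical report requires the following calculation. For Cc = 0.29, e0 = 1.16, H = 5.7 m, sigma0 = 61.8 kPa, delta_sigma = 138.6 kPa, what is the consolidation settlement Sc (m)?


Using Sc = Cc * H / (1 + e0) * log10((sigma0 + delta_sigma) / sigma0)
Stress ratio = (61.8 + 138.6) / 61.8 = 3.24272
log10(3.24272) = 0.510909
Cc * H / (1 + e0) = 0.29 * 5.7 / (1 + 1.16) = 0.765278
Sc = 0.765278 * 0.510909
Sc = 0.391 m


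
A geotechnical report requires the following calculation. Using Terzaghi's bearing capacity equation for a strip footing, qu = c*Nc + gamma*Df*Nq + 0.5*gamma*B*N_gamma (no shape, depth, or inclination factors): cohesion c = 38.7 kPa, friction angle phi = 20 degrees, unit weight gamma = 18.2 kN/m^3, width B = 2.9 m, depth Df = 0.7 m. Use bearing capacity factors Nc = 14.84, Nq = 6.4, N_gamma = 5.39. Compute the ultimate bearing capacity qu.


Compute qu = c*Nc + gamma*Df*Nq + 0.5*gamma*B*N_gamma
Term 1: 38.7 * 14.84 = 574.308
Term 2: 18.2 * 0.7 * 6.4 = 81.536
Term 3: 0.5 * 18.2 * 2.9 * 5.39 = 142.2421
qu = 574.308 + 81.536 + 142.2421
qu = 798.09 kPa


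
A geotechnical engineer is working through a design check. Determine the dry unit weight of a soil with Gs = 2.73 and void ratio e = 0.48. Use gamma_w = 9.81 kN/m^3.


Result: 18.095 kN/m^3

Derivation:
Using gamma_d = Gs * gamma_w / (1 + e)
gamma_d = 2.73 * 9.81 / (1 + 0.48)
gamma_d = 2.73 * 9.81 / 1.48
gamma_d = 18.095 kN/m^3


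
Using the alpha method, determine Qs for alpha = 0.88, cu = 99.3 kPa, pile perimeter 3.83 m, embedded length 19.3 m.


Using Qs = alpha * cu * perimeter * L
Qs = 0.88 * 99.3 * 3.83 * 19.3
Qs = 6459.34 kN


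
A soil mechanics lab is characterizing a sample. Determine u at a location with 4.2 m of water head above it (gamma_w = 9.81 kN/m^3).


Result: 41.2 kPa

Derivation:
Using u = gamma_w * h_w
u = 9.81 * 4.2
u = 41.2 kPa


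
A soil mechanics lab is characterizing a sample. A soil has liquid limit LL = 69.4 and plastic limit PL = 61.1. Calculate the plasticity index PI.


Using PI = LL - PL
PI = 69.4 - 61.1
PI = 8.3


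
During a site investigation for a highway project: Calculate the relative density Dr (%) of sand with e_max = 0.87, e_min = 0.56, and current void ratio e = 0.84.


Result: 9.68 %

Derivation:
Using Dr = (e_max - e) / (e_max - e_min) * 100
e_max - e = 0.87 - 0.84 = 0.03
e_max - e_min = 0.87 - 0.56 = 0.31
Dr = 0.03 / 0.31 * 100
Dr = 9.68 %


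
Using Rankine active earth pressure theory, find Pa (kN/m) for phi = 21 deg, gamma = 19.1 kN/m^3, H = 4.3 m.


Compute active earth pressure coefficient:
Ka = tan^2(45 - phi/2) = tan^2(34.5) = 0.472355
Compute active force:
Pa = 0.5 * Ka * gamma * H^2
Pa = 0.5 * 0.472355 * 19.1 * 4.3^2
Pa = 83.41 kN/m


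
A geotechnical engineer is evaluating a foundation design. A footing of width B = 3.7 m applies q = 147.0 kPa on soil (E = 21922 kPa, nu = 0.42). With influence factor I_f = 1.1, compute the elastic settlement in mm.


Result: 22.477 mm

Derivation:
Using Se = q * B * (1 - nu^2) * I_f / E
1 - nu^2 = 1 - 0.42^2 = 0.8236
Se = 147.0 * 3.7 * 0.8236 * 1.1 / 21922
Se = 0.022477 m
Convert to mm: Se = 0.022477 * 1000 = 22.477 mm


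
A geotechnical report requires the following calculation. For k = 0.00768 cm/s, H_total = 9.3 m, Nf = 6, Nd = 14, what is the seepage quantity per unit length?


Result: 0.0003061 m^3/s per m

Derivation:
Convert k to m/s for unit consistency with H:
k = 0.00768 cm/s = 0.00768 / 100 m/s = 7.68e-05 m/s
Using q = k * H * Nf / Nd
Nf / Nd = 6 / 14 = 0.4286
q = 7.68e-05 * 9.3 * 0.4286
q = 0.0003061 m^3/s per m


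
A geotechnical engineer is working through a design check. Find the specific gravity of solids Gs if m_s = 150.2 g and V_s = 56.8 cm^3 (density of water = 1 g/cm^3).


Result: 2.644

Derivation:
Using Gs = m_s / (V_s * rho_w)
Since rho_w = 1 g/cm^3:
Gs = 150.2 / 56.8
Gs = 2.644


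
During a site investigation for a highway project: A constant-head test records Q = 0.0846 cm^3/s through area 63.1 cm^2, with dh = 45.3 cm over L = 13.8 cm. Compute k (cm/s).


Result: 0.000408 cm/s

Derivation:
Compute hydraulic gradient:
i = dh / L = 45.3 / 13.8 = 3.28261
Then apply Darcy's law:
k = Q / (A * i)
k = 0.0846 / (63.1 * 3.28261)
k = 0.0846 / 207.133
k = 0.000408 cm/s


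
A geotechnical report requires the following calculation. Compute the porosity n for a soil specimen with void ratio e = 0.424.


Result: 0.2978

Derivation:
Using the relation n = e / (1 + e)
n = 0.424 / (1 + 0.424)
n = 0.424 / 1.424
n = 0.2978


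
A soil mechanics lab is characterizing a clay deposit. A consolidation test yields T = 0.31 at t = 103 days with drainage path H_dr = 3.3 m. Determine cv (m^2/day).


Using cv = T * H_dr^2 / t
H_dr^2 = 3.3^2 = 10.89
cv = 0.31 * 10.89 / 103
cv = 0.03278 m^2/day


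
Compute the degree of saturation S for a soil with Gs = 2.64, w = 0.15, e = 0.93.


Using S = Gs * w / e
S = 2.64 * 0.15 / 0.93
S = 0.4258


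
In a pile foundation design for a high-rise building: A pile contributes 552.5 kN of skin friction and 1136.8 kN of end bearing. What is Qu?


Result: 1689.3 kN

Derivation:
Using Qu = Qf + Qb
Qu = 552.5 + 1136.8
Qu = 1689.3 kN


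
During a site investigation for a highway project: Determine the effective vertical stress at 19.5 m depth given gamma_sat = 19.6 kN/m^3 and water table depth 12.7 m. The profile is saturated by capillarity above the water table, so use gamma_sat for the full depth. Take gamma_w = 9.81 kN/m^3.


Result: 315.49 kPa

Derivation:
Total stress = gamma_sat * depth
sigma = 19.6 * 19.5 = 382.2 kPa
Pore water pressure u = gamma_w * (depth - d_wt)
u = 9.81 * (19.5 - 12.7) = 66.708 kPa
Effective stress = sigma - u
sigma' = 382.2 - 66.708 = 315.49 kPa


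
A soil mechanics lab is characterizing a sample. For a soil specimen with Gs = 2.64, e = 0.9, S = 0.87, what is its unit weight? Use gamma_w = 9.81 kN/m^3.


Using gamma = gamma_w * (Gs + S*e) / (1 + e)
Numerator: Gs + S*e = 2.64 + 0.87*0.9 = 3.423
Denominator: 1 + e = 1 + 0.9 = 1.9
gamma = 9.81 * 3.423 / 1.9
gamma = 17.673 kN/m^3


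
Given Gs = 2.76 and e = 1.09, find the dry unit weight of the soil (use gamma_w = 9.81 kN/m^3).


Using gamma_d = Gs * gamma_w / (1 + e)
gamma_d = 2.76 * 9.81 / (1 + 1.09)
gamma_d = 2.76 * 9.81 / 2.09
gamma_d = 12.955 kN/m^3


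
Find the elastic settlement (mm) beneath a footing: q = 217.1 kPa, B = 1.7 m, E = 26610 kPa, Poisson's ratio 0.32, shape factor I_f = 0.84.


Result: 10.457 mm

Derivation:
Using Se = q * B * (1 - nu^2) * I_f / E
1 - nu^2 = 1 - 0.32^2 = 0.8976
Se = 217.1 * 1.7 * 0.8976 * 0.84 / 26610
Se = 0.010457 m
Convert to mm: Se = 0.010457 * 1000 = 10.457 mm


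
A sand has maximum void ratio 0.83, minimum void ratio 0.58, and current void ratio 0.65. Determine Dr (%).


Using Dr = (e_max - e) / (e_max - e_min) * 100
e_max - e = 0.83 - 0.65 = 0.18
e_max - e_min = 0.83 - 0.58 = 0.25
Dr = 0.18 / 0.25 * 100
Dr = 72.0 %


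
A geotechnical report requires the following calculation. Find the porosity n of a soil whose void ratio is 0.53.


Using the relation n = e / (1 + e)
n = 0.53 / (1 + 0.53)
n = 0.53 / 1.53
n = 0.3464


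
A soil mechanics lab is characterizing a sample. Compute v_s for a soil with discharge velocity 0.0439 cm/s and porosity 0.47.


Result: 0.0934 cm/s

Derivation:
Using v_s = v_d / n
v_s = 0.0439 / 0.47
v_s = 0.0934 cm/s


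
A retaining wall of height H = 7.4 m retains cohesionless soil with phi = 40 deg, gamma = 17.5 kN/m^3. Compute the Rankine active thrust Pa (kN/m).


Result: 104.19 kN/m

Derivation:
Compute active earth pressure coefficient:
Ka = tan^2(45 - phi/2) = tan^2(25.0) = 0.217443
Compute active force:
Pa = 0.5 * Ka * gamma * H^2
Pa = 0.5 * 0.217443 * 17.5 * 7.4^2
Pa = 104.19 kN/m


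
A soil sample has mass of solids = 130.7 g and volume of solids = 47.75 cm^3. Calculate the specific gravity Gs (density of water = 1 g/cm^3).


Result: 2.737

Derivation:
Using Gs = m_s / (V_s * rho_w)
Since rho_w = 1 g/cm^3:
Gs = 130.7 / 47.75
Gs = 2.737


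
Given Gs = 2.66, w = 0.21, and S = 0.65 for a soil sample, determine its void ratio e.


Result: 0.8594

Derivation:
Using the relation e = Gs * w / S
e = 2.66 * 0.21 / 0.65
e = 0.8594


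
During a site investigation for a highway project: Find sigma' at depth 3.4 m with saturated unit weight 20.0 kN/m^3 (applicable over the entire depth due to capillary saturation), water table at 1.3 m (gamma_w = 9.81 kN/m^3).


Total stress = gamma_sat * depth
sigma = 20.0 * 3.4 = 68.0 kPa
Pore water pressure u = gamma_w * (depth - d_wt)
u = 9.81 * (3.4 - 1.3) = 20.601 kPa
Effective stress = sigma - u
sigma' = 68.0 - 20.601 = 47.4 kPa


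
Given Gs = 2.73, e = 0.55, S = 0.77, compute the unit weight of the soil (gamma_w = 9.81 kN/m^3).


Using gamma = gamma_w * (Gs + S*e) / (1 + e)
Numerator: Gs + S*e = 2.73 + 0.77*0.55 = 3.1535
Denominator: 1 + e = 1 + 0.55 = 1.55
gamma = 9.81 * 3.1535 / 1.55
gamma = 19.959 kN/m^3


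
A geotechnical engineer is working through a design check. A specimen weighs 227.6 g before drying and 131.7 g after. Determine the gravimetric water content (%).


Using w = (m_wet - m_dry) / m_dry * 100
m_wet - m_dry = 227.6 - 131.7 = 95.9 g
w = 95.9 / 131.7 * 100
w = 72.82 %


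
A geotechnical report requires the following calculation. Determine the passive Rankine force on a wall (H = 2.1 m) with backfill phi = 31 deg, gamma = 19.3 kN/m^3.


Compute passive earth pressure coefficient:
Kp = tan^2(45 + phi/2) = tan^2(60.5) = 3.124035
Compute passive force:
Pp = 0.5 * Kp * gamma * H^2
Pp = 0.5 * 3.124035 * 19.3 * 2.1^2
Pp = 132.95 kN/m


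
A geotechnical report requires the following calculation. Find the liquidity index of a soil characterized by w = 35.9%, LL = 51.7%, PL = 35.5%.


Result: 0.025

Derivation:
First compute the plasticity index:
PI = LL - PL = 51.7 - 35.5 = 16.2
Then compute the liquidity index:
LI = (w - PL) / PI
LI = (35.9 - 35.5) / 16.2
LI = 0.025


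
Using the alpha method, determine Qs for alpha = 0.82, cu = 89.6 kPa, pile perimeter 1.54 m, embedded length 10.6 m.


Result: 1199.36 kN

Derivation:
Using Qs = alpha * cu * perimeter * L
Qs = 0.82 * 89.6 * 1.54 * 10.6
Qs = 1199.36 kN


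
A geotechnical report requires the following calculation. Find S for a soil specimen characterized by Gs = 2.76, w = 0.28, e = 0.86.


Using S = Gs * w / e
S = 2.76 * 0.28 / 0.86
S = 0.8986


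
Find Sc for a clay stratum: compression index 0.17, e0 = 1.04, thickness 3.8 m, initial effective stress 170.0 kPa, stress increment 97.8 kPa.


Result: 0.0625 m

Derivation:
Using Sc = Cc * H / (1 + e0) * log10((sigma0 + delta_sigma) / sigma0)
Stress ratio = (170.0 + 97.8) / 170.0 = 1.57529
log10(1.57529) = 0.197362
Cc * H / (1 + e0) = 0.17 * 3.8 / (1 + 1.04) = 0.316667
Sc = 0.316667 * 0.197362
Sc = 0.0625 m


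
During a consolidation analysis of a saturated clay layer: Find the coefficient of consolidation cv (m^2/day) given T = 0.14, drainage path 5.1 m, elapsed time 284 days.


Using cv = T * H_dr^2 / t
H_dr^2 = 5.1^2 = 26.01
cv = 0.14 * 26.01 / 284
cv = 0.01282 m^2/day


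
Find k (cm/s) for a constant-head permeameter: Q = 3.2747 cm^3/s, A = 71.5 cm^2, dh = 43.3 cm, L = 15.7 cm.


Compute hydraulic gradient:
i = dh / L = 43.3 / 15.7 = 2.75796
Then apply Darcy's law:
k = Q / (A * i)
k = 3.2747 / (71.5 * 2.75796)
k = 3.2747 / 197.194
k = 0.016606 cm/s


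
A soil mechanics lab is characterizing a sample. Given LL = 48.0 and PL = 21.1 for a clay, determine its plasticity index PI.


Using PI = LL - PL
PI = 48.0 - 21.1
PI = 26.9


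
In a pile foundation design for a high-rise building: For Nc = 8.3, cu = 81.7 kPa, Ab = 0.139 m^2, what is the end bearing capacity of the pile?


Result: 94.26 kN

Derivation:
Using Qb = Nc * cu * Ab
Qb = 8.3 * 81.7 * 0.139
Qb = 94.26 kN


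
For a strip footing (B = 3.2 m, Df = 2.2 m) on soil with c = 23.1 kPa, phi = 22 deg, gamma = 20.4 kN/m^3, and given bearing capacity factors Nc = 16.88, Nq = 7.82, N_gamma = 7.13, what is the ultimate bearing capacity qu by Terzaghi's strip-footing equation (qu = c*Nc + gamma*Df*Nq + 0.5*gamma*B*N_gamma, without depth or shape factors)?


Compute qu = c*Nc + gamma*Df*Nq + 0.5*gamma*B*N_gamma
Term 1: 23.1 * 16.88 = 389.928
Term 2: 20.4 * 2.2 * 7.82 = 350.9616
Term 3: 0.5 * 20.4 * 3.2 * 7.13 = 232.7232
qu = 389.928 + 350.9616 + 232.7232
qu = 973.61 kPa


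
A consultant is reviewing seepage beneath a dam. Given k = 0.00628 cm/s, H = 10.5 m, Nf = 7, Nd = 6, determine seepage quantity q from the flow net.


Result: 0.0007693 m^3/s per m

Derivation:
Convert k to m/s for unit consistency with H:
k = 0.00628 cm/s = 0.00628 / 100 m/s = 6.28e-05 m/s
Using q = k * H * Nf / Nd
Nf / Nd = 7 / 6 = 1.1667
q = 6.28e-05 * 10.5 * 1.1667
q = 0.0007693 m^3/s per m


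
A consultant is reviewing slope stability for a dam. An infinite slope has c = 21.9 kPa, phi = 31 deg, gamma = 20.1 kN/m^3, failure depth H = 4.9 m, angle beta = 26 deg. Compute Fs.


Using Fs = c / (gamma*H*sin(beta)*cos(beta)) + tan(phi)/tan(beta)
Cohesion contribution = 21.9 / (20.1*4.9*sin(26)*cos(26))
Cohesion contribution = 0.564352
Friction contribution = tan(31)/tan(26) = 1.23195
Fs = 0.564352 + 1.23195
Fs = 1.796


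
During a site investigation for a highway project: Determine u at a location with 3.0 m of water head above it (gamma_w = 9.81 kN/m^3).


Using u = gamma_w * h_w
u = 9.81 * 3.0
u = 29.43 kPa


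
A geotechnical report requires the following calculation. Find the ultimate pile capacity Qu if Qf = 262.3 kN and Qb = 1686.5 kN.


Using Qu = Qf + Qb
Qu = 262.3 + 1686.5
Qu = 1948.8 kN


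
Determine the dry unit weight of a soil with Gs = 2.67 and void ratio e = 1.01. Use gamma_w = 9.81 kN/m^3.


Using gamma_d = Gs * gamma_w / (1 + e)
gamma_d = 2.67 * 9.81 / (1 + 1.01)
gamma_d = 2.67 * 9.81 / 2.01
gamma_d = 13.031 kN/m^3


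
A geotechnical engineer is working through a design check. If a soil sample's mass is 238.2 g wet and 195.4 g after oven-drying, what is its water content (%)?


Using w = (m_wet - m_dry) / m_dry * 100
m_wet - m_dry = 238.2 - 195.4 = 42.8 g
w = 42.8 / 195.4 * 100
w = 21.9 %


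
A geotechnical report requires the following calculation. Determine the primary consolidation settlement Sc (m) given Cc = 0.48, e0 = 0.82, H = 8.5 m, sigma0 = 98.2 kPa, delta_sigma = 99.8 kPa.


Result: 0.6827 m

Derivation:
Using Sc = Cc * H / (1 + e0) * log10((sigma0 + delta_sigma) / sigma0)
Stress ratio = (98.2 + 99.8) / 98.2 = 2.01629
log10(2.01629) = 0.304554
Cc * H / (1 + e0) = 0.48 * 8.5 / (1 + 0.82) = 2.24176
Sc = 2.24176 * 0.304554
Sc = 0.6827 m


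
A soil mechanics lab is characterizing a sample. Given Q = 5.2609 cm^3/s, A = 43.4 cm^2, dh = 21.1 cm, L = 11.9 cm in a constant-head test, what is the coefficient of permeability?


Result: 0.068365 cm/s

Derivation:
Compute hydraulic gradient:
i = dh / L = 21.1 / 11.9 = 1.77311
Then apply Darcy's law:
k = Q / (A * i)
k = 5.2609 / (43.4 * 1.77311)
k = 5.2609 / 76.9529
k = 0.068365 cm/s


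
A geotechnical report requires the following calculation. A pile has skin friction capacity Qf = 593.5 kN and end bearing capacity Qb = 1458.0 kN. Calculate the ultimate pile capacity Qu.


Using Qu = Qf + Qb
Qu = 593.5 + 1458.0
Qu = 2051.5 kN


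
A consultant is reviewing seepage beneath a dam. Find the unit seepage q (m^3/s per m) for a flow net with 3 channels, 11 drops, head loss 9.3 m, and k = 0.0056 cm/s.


Convert k to m/s for unit consistency with H:
k = 0.0056 cm/s = 0.0056 / 100 m/s = 5.6e-05 m/s
Using q = k * H * Nf / Nd
Nf / Nd = 3 / 11 = 0.2727
q = 5.6e-05 * 9.3 * 0.2727
q = 0.000142 m^3/s per m


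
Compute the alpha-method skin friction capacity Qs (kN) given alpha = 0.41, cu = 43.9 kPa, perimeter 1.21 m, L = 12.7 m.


Using Qs = alpha * cu * perimeter * L
Qs = 0.41 * 43.9 * 1.21 * 12.7
Qs = 276.59 kN


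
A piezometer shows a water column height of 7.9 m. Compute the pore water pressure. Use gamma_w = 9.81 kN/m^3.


Result: 77.5 kPa

Derivation:
Using u = gamma_w * h_w
u = 9.81 * 7.9
u = 77.5 kPa
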